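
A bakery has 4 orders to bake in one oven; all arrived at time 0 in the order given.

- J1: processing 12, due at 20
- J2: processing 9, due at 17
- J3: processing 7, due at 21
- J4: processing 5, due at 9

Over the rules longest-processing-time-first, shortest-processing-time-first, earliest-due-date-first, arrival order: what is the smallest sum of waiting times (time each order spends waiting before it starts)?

LPT (decreasing processing time): J1 J2 J3 J4.
J1: waits 0, runs 0→12
J2: waits 12, runs 12→21
J3: waits 21, runs 21→28
J4: waits 28, runs 28→33
Sum = 0+12+21+28 = 61.
SPT (increasing processing time): J4 J3 J2 J1.
J4: waits 0, runs 0→5
J3: waits 5, runs 5→12
J2: waits 12, runs 12→21
J1: waits 21, runs 21→33
Sum = 0+5+12+21 = 38.
EDD (increasing due date): J4 J2 J1 J3.
J4: waits 0, runs 0→5
J2: waits 5, runs 5→14
J1: waits 14, runs 14→26
J3: waits 26, runs 26→33
Sum = 0+5+14+26 = 45.
FIFO (arrival order): J1 J2 J3 J4.
J1: waits 0, runs 0→12
J2: waits 12, runs 12→21
J3: waits 21, runs 21→28
J4: waits 28, runs 28→33
Sum = 0+12+21+28 = 61.
LPT 61, SPT 38, EDD 45, FIFO 61 → minimum 38.

38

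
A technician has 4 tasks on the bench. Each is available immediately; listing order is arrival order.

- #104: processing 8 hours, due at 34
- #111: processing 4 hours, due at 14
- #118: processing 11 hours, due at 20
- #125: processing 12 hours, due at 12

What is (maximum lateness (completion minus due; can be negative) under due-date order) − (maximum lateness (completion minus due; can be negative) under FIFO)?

EDD (increasing due date): #125 #111 #118 #104.
#125: 0→12, due 12, lateness 0
#111: 12→16, due 14, lateness 2
#118: 16→27, due 20, lateness 7
#104: 27→35, due 34, lateness 1
Maximum = 7.
FIFO (arrival order): #104 #111 #118 #125.
#104: 0→8, due 34, lateness -26
#111: 8→12, due 14, lateness -2
#118: 12→23, due 20, lateness 3
#125: 23→35, due 12, lateness 23
Maximum = 23.
Difference = 7 − 23 = -16.

-16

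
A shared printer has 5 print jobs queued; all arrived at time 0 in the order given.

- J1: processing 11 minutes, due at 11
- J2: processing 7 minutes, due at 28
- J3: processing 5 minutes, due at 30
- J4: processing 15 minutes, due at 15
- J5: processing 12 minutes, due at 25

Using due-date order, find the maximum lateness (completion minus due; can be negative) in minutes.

EDD (increasing due date): J1 J4 J5 J2 J3.
J1: 0→11, due 11, lateness 0
J4: 11→26, due 15, lateness 11
J5: 26→38, due 25, lateness 13
J2: 38→45, due 28, lateness 17
J3: 45→50, due 30, lateness 20
Maximum = 20.

20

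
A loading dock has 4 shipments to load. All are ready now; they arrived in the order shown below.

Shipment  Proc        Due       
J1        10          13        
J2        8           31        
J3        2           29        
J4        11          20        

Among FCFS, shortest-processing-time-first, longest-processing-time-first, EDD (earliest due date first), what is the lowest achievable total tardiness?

1

FIFO (arrival order): J1 J2 J3 J4.
J1: 0→10, due 13, tardiness 0
J2: 10→18, due 31, tardiness 0
J3: 18→20, due 29, tardiness 0
J4: 20→31, due 20, tardiness 11
Sum = 0+0+0+11 = 11.
SPT (increasing processing time): J3 J2 J1 J4.
J3: 0→2, due 29, tardiness 0
J2: 2→10, due 31, tardiness 0
J1: 10→20, due 13, tardiness 7
J4: 20→31, due 20, tardiness 11
Sum = 0+0+7+11 = 18.
LPT (decreasing processing time): J4 J1 J2 J3.
J4: 0→11, due 20, tardiness 0
J1: 11→21, due 13, tardiness 8
J2: 21→29, due 31, tardiness 0
J3: 29→31, due 29, tardiness 2
Sum = 0+8+0+2 = 10.
EDD (increasing due date): J1 J4 J3 J2.
J1: 0→10, due 13, tardiness 0
J4: 10→21, due 20, tardiness 1
J3: 21→23, due 29, tardiness 0
J2: 23→31, due 31, tardiness 0
Sum = 0+1+0+0 = 1.
FIFO 11, SPT 18, LPT 10, EDD 1 → minimum 1.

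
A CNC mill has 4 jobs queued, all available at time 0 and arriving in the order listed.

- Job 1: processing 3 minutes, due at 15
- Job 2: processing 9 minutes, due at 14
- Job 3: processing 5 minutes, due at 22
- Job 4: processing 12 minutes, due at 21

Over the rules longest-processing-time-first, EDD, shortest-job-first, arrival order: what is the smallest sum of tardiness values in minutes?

8

LPT (decreasing processing time): Job 4 Job 2 Job 3 Job 1.
Job 4: 0→12, due 21, tardiness 0
Job 2: 12→21, due 14, tardiness 7
Job 3: 21→26, due 22, tardiness 4
Job 1: 26→29, due 15, tardiness 14
Sum = 0+7+4+14 = 25.
EDD (increasing due date): Job 2 Job 1 Job 4 Job 3.
Job 2: 0→9, due 14, tardiness 0
Job 1: 9→12, due 15, tardiness 0
Job 4: 12→24, due 21, tardiness 3
Job 3: 24→29, due 22, tardiness 7
Sum = 0+0+3+7 = 10.
SPT (increasing processing time): Job 1 Job 3 Job 2 Job 4.
Job 1: 0→3, due 15, tardiness 0
Job 3: 3→8, due 22, tardiness 0
Job 2: 8→17, due 14, tardiness 3
Job 4: 17→29, due 21, tardiness 8
Sum = 0+0+3+8 = 11.
FIFO (arrival order): Job 1 Job 2 Job 3 Job 4.
Job 1: 0→3, due 15, tardiness 0
Job 2: 3→12, due 14, tardiness 0
Job 3: 12→17, due 22, tardiness 0
Job 4: 17→29, due 21, tardiness 8
Sum = 0+0+0+8 = 8.
LPT 25, EDD 10, SPT 11, FIFO 8 → minimum 8.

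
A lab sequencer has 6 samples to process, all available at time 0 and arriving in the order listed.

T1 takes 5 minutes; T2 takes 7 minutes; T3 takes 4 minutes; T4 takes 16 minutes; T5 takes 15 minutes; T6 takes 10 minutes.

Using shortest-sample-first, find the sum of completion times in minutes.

SPT (increasing processing time): T3 T1 T2 T6 T5 T4.
T3: 0→4
T1: 4→9
T2: 9→16
T6: 16→26
T5: 26→41
T4: 41→57
Sum = 4+9+16+26+41+57 = 153.

153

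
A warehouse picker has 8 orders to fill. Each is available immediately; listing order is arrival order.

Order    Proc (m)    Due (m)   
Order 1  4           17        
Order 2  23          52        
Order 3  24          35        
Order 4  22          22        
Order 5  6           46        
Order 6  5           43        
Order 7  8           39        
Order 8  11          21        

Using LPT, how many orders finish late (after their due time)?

6

LPT (decreasing processing time): Order 3 Order 2 Order 4 Order 8 Order 7 Order 5 Order 6 Order 1.
Order 3: 0→24, due 35, tardiness 0
Order 2: 24→47, due 52, tardiness 0
Order 4: 47→69, due 22, tardiness 47
Order 8: 69→80, due 21, tardiness 59
Order 7: 80→88, due 39, tardiness 49
Order 5: 88→94, due 46, tardiness 48
Order 6: 94→99, due 43, tardiness 56
Order 1: 99→103, due 17, tardiness 86
Late orders: 6.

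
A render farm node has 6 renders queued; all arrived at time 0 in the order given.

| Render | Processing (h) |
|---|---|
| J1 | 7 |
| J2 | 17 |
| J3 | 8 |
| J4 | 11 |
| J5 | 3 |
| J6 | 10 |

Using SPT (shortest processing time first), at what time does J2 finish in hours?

SPT (increasing processing time): J5 J1 J3 J6 J4 J2.
J5: 0→3
J1: 3→10
J3: 10→18
J6: 18→28
J4: 28→39
J2: 39→56

56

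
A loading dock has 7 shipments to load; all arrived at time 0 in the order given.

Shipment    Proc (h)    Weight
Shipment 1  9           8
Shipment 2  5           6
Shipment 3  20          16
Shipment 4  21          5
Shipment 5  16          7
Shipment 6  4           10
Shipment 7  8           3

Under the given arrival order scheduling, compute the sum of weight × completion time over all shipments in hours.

2471

FIFO (arrival order): Shipment 1 Shipment 2 Shipment 3 Shipment 4 Shipment 5 Shipment 6 Shipment 7.
Shipment 1: finishes 9, weight 8, w·C = 72
Shipment 2: finishes 14, weight 6, w·C = 84
Shipment 3: finishes 34, weight 16, w·C = 544
Shipment 4: finishes 55, weight 5, w·C = 275
Shipment 5: finishes 71, weight 7, w·C = 497
Shipment 6: finishes 75, weight 10, w·C = 750
Shipment 7: finishes 83, weight 3, w·C = 249
Sum = 72+84+544+275+497+750+249 = 2471.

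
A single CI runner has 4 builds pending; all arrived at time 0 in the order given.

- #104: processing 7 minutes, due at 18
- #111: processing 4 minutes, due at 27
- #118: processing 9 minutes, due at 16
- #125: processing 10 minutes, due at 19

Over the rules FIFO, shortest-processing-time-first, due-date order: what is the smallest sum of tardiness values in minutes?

10

FIFO (arrival order): #104 #111 #118 #125.
#104: 0→7, due 18, tardiness 0
#111: 7→11, due 27, tardiness 0
#118: 11→20, due 16, tardiness 4
#125: 20→30, due 19, tardiness 11
Sum = 0+0+4+11 = 15.
SPT (increasing processing time): #111 #104 #118 #125.
#111: 0→4, due 27, tardiness 0
#104: 4→11, due 18, tardiness 0
#118: 11→20, due 16, tardiness 4
#125: 20→30, due 19, tardiness 11
Sum = 0+0+4+11 = 15.
EDD (increasing due date): #118 #104 #125 #111.
#118: 0→9, due 16, tardiness 0
#104: 9→16, due 18, tardiness 0
#125: 16→26, due 19, tardiness 7
#111: 26→30, due 27, tardiness 3
Sum = 0+0+7+3 = 10.
FIFO 15, SPT 15, EDD 10 → minimum 10.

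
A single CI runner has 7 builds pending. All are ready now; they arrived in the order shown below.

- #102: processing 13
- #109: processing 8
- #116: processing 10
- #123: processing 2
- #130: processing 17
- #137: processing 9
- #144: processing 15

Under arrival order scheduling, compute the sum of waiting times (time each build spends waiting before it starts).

FIFO (arrival order): #102 #109 #116 #123 #130 #137 #144.
#102: waits 0, runs 0→13
#109: waits 13, runs 13→21
#116: waits 21, runs 21→31
#123: waits 31, runs 31→33
#130: waits 33, runs 33→50
#137: waits 50, runs 50→59
#144: waits 59, runs 59→74
Sum = 0+13+21+31+33+50+59 = 207.

207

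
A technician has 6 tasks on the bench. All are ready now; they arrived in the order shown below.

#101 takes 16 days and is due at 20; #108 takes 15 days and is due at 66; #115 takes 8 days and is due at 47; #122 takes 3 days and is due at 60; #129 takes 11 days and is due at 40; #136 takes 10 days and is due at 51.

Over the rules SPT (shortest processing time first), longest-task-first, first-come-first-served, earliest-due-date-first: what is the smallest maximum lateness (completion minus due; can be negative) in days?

SPT (increasing processing time): #122 #115 #136 #129 #108 #101.
#122: 0→3, due 60, lateness -57
#115: 3→11, due 47, lateness -36
#136: 11→21, due 51, lateness -30
#129: 21→32, due 40, lateness -8
#108: 32→47, due 66, lateness -19
#101: 47→63, due 20, lateness 43
Maximum = 43.
LPT (decreasing processing time): #101 #108 #129 #136 #115 #122.
#101: 0→16, due 20, lateness -4
#108: 16→31, due 66, lateness -35
#129: 31→42, due 40, lateness 2
#136: 42→52, due 51, lateness 1
#115: 52→60, due 47, lateness 13
#122: 60→63, due 60, lateness 3
Maximum = 13.
FIFO (arrival order): #101 #108 #115 #122 #129 #136.
#101: 0→16, due 20, lateness -4
#108: 16→31, due 66, lateness -35
#115: 31→39, due 47, lateness -8
#122: 39→42, due 60, lateness -18
#129: 42→53, due 40, lateness 13
#136: 53→63, due 51, lateness 12
Maximum = 13.
EDD (increasing due date): #101 #129 #115 #136 #122 #108.
#101: 0→16, due 20, lateness -4
#129: 16→27, due 40, lateness -13
#115: 27→35, due 47, lateness -12
#136: 35→45, due 51, lateness -6
#122: 45→48, due 60, lateness -12
#108: 48→63, due 66, lateness -3
Maximum = -3.
SPT 43, LPT 13, FIFO 13, EDD -3 → minimum -3.

-3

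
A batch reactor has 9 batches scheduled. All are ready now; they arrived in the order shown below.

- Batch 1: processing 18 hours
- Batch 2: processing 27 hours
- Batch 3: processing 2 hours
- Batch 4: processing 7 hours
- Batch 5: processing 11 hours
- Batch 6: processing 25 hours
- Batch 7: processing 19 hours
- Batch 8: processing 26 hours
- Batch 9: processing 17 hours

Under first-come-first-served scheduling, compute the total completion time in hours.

FIFO (arrival order): Batch 1 Batch 2 Batch 3 Batch 4 Batch 5 Batch 6 Batch 7 Batch 8 Batch 9.
Batch 1: 0→18
Batch 2: 18→45
Batch 3: 45→47
Batch 4: 47→54
Batch 5: 54→65
Batch 6: 65→90
Batch 7: 90→109
Batch 8: 109→135
Batch 9: 135→152
Sum = 18+45+47+54+65+90+109+135+152 = 715.

715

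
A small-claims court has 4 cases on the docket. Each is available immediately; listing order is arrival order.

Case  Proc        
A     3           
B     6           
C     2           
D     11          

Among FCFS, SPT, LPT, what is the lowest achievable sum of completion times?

40

FIFO (arrival order): A B C D.
A: 0→3
B: 3→9
C: 9→11
D: 11→22
Sum = 3+9+11+22 = 45.
SPT (increasing processing time): C A B D.
C: 0→2
A: 2→5
B: 5→11
D: 11→22
Sum = 2+5+11+22 = 40.
LPT (decreasing processing time): D B A C.
D: 0→11
B: 11→17
A: 17→20
C: 20→22
Sum = 11+17+20+22 = 70.
FIFO 45, SPT 40, LPT 70 → minimum 40.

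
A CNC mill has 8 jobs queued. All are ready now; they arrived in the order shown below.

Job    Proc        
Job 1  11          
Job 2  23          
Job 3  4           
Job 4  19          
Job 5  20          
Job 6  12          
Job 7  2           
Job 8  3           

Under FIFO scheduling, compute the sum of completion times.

FIFO (arrival order): Job 1 Job 2 Job 3 Job 4 Job 5 Job 6 Job 7 Job 8.
Job 1: 0→11
Job 2: 11→34
Job 3: 34→38
Job 4: 38→57
Job 5: 57→77
Job 6: 77→89
Job 7: 89→91
Job 8: 91→94
Sum = 11+34+38+57+77+89+91+94 = 491.

491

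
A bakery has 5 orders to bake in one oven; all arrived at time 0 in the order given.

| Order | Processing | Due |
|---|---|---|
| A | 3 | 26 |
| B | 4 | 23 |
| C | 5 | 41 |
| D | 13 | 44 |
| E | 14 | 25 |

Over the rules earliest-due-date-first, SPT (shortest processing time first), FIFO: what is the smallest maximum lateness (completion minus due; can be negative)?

-5

EDD (increasing due date): B E A C D.
B: 0→4, due 23, lateness -19
E: 4→18, due 25, lateness -7
A: 18→21, due 26, lateness -5
C: 21→26, due 41, lateness -15
D: 26→39, due 44, lateness -5
Maximum = -5.
SPT (increasing processing time): A B C D E.
A: 0→3, due 26, lateness -23
B: 3→7, due 23, lateness -16
C: 7→12, due 41, lateness -29
D: 12→25, due 44, lateness -19
E: 25→39, due 25, lateness 14
Maximum = 14.
FIFO (arrival order): A B C D E.
A: 0→3, due 26, lateness -23
B: 3→7, due 23, lateness -16
C: 7→12, due 41, lateness -29
D: 12→25, due 44, lateness -19
E: 25→39, due 25, lateness 14
Maximum = 14.
EDD -5, SPT 14, FIFO 14 → minimum -5.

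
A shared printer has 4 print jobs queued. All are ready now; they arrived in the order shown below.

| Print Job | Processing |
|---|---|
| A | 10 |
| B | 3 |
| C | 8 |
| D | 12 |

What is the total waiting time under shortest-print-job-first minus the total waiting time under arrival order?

-9

SPT (increasing processing time): B C A D.
B: waits 0, runs 0→3
C: waits 3, runs 3→11
A: waits 11, runs 11→21
D: waits 21, runs 21→33
Sum = 0+3+11+21 = 35.
FIFO (arrival order): A B C D.
A: waits 0, runs 0→10
B: waits 10, runs 10→13
C: waits 13, runs 13→21
D: waits 21, runs 21→33
Sum = 0+10+13+21 = 44.
Difference = 35 − 44 = -9.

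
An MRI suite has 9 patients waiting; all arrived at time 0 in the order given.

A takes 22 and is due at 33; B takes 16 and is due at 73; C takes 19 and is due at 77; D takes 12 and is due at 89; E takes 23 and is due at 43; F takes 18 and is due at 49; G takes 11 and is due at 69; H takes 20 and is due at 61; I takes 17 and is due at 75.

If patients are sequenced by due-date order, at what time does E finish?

EDD (increasing due date): A E F H G B I C D.
A: 0→22
E: 22→45

45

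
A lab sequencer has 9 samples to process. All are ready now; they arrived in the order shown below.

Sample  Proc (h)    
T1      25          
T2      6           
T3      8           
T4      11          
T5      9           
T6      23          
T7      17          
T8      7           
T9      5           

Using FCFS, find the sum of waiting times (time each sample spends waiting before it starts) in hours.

FIFO (arrival order): T1 T2 T3 T4 T5 T6 T7 T8 T9.
T1: waits 0, runs 0→25
T2: waits 25, runs 25→31
T3: waits 31, runs 31→39
T4: waits 39, runs 39→50
T5: waits 50, runs 50→59
T6: waits 59, runs 59→82
T7: waits 82, runs 82→99
T8: waits 99, runs 99→106
T9: waits 106, runs 106→111
Sum = 0+25+31+39+50+59+82+99+106 = 491.

491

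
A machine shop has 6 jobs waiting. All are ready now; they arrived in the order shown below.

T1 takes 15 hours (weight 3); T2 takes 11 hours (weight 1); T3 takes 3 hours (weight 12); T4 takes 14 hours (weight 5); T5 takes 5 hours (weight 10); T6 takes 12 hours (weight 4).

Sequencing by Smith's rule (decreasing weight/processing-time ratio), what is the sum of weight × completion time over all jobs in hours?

WSPT (decreasing weight/processing-time ratio): T3 T5 T4 T6 T1 T2.
T3: finishes 3, weight 12, w·C = 36
T5: finishes 8, weight 10, w·C = 80
T4: finishes 22, weight 5, w·C = 110
T6: finishes 34, weight 4, w·C = 136
T1: finishes 49, weight 3, w·C = 147
T2: finishes 60, weight 1, w·C = 60
Sum = 36+80+110+136+147+60 = 569.

569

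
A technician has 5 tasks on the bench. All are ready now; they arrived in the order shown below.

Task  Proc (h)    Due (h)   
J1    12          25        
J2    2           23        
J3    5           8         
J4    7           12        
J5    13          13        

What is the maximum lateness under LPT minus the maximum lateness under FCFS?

3

LPT (decreasing processing time): J5 J1 J4 J3 J2.
J5: 0→13, due 13, lateness 0
J1: 13→25, due 25, lateness 0
J4: 25→32, due 12, lateness 20
J3: 32→37, due 8, lateness 29
J2: 37→39, due 23, lateness 16
Maximum = 29.
FIFO (arrival order): J1 J2 J3 J4 J5.
J1: 0→12, due 25, lateness -13
J2: 12→14, due 23, lateness -9
J3: 14→19, due 8, lateness 11
J4: 19→26, due 12, lateness 14
J5: 26→39, due 13, lateness 26
Maximum = 26.
Difference = 29 − 26 = 3.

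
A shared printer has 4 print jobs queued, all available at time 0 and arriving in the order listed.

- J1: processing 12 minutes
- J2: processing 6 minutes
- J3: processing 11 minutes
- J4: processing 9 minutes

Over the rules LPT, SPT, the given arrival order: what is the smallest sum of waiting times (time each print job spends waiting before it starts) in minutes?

LPT (decreasing processing time): J1 J3 J4 J2.
J1: waits 0, runs 0→12
J3: waits 12, runs 12→23
J4: waits 23, runs 23→32
J2: waits 32, runs 32→38
Sum = 0+12+23+32 = 67.
SPT (increasing processing time): J2 J4 J3 J1.
J2: waits 0, runs 0→6
J4: waits 6, runs 6→15
J3: waits 15, runs 15→26
J1: waits 26, runs 26→38
Sum = 0+6+15+26 = 47.
FIFO (arrival order): J1 J2 J3 J4.
J1: waits 0, runs 0→12
J2: waits 12, runs 12→18
J3: waits 18, runs 18→29
J4: waits 29, runs 29→38
Sum = 0+12+18+29 = 59.
LPT 67, SPT 47, FIFO 59 → minimum 47.

47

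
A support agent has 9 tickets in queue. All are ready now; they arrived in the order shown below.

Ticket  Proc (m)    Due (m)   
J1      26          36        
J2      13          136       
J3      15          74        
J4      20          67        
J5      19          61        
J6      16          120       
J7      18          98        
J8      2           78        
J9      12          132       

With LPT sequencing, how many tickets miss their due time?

LPT (decreasing processing time): J1 J4 J5 J7 J6 J3 J2 J9 J8.
J1: 0→26, due 36, tardiness 0
J4: 26→46, due 67, tardiness 0
J5: 46→65, due 61, tardiness 4
J7: 65→83, due 98, tardiness 0
J6: 83→99, due 120, tardiness 0
J3: 99→114, due 74, tardiness 40
J2: 114→127, due 136, tardiness 0
J9: 127→139, due 132, tardiness 7
J8: 139→141, due 78, tardiness 63
Late tickets: 4.

4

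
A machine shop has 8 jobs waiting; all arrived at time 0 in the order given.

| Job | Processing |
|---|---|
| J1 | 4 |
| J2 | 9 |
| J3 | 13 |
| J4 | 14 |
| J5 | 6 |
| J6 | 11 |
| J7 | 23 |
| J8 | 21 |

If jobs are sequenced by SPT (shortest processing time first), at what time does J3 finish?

SPT (increasing processing time): J1 J5 J2 J6 J3 J4 J8 J7.
J1: 0→4
J5: 4→10
J2: 10→19
J6: 19→30
J3: 30→43

43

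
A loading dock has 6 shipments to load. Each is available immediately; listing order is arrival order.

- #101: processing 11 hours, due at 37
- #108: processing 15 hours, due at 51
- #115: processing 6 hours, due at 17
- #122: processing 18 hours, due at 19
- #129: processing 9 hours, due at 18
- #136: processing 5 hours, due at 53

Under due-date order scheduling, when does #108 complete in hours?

59

EDD (increasing due date): #115 #129 #122 #101 #108 #136.
#115: 0→6
#129: 6→15
#122: 15→33
#101: 33→44
#108: 44→59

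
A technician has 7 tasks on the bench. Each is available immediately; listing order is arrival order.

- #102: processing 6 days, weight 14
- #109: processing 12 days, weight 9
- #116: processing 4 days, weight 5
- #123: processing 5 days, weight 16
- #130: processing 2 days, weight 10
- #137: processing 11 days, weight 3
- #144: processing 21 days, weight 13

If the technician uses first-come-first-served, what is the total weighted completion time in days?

1991

FIFO (arrival order): #102 #109 #116 #123 #130 #137 #144.
#102: finishes 6, weight 14, w·C = 84
#109: finishes 18, weight 9, w·C = 162
#116: finishes 22, weight 5, w·C = 110
#123: finishes 27, weight 16, w·C = 432
#130: finishes 29, weight 10, w·C = 290
#137: finishes 40, weight 3, w·C = 120
#144: finishes 61, weight 13, w·C = 793
Sum = 84+162+110+432+290+120+793 = 1991.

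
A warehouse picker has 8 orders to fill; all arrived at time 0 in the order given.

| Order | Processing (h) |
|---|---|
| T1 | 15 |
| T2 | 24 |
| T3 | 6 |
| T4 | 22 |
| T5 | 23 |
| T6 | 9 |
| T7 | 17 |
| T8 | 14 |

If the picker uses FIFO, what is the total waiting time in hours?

FIFO (arrival order): T1 T2 T3 T4 T5 T6 T7 T8.
T1: waits 0, runs 0→15
T2: waits 15, runs 15→39
T3: waits 39, runs 39→45
T4: waits 45, runs 45→67
T5: waits 67, runs 67→90
T6: waits 90, runs 90→99
T7: waits 99, runs 99→116
T8: waits 116, runs 116→130
Sum = 0+15+39+45+67+90+99+116 = 471.

471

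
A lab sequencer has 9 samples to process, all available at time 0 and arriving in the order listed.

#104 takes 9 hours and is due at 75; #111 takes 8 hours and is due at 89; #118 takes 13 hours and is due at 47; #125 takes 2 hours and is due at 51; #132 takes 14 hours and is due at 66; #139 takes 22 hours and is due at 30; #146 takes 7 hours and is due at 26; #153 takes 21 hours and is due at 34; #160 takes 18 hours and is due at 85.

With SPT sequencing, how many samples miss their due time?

SPT (increasing processing time): #125 #146 #111 #104 #118 #132 #160 #153 #139.
#125: 0→2, due 51, tardiness 0
#146: 2→9, due 26, tardiness 0
#111: 9→17, due 89, tardiness 0
#104: 17→26, due 75, tardiness 0
#118: 26→39, due 47, tardiness 0
#132: 39→53, due 66, tardiness 0
#160: 53→71, due 85, tardiness 0
#153: 71→92, due 34, tardiness 58
#139: 92→114, due 30, tardiness 84
Late samples: 2.

2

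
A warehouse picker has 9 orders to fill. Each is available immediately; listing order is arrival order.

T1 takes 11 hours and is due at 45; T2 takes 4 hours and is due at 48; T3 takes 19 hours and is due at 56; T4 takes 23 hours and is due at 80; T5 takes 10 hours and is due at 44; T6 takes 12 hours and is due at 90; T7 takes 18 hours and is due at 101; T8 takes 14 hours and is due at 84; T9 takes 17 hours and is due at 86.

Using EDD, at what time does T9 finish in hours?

EDD (increasing due date): T5 T1 T2 T3 T4 T8 T9 T6 T7.
T5: 0→10
T1: 10→21
T2: 21→25
T3: 25→44
T4: 44→67
T8: 67→81
T9: 81→98

98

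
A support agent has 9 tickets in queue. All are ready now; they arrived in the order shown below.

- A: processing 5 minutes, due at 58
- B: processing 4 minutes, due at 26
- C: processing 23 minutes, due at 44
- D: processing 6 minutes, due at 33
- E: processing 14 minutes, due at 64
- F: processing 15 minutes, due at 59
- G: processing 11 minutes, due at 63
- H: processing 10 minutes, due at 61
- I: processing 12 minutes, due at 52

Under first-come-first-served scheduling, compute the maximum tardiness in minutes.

FIFO (arrival order): A B C D E F G H I.
A: 0→5, due 58, tardiness 0
B: 5→9, due 26, tardiness 0
C: 9→32, due 44, tardiness 0
D: 32→38, due 33, tardiness 5
E: 38→52, due 64, tardiness 0
F: 52→67, due 59, tardiness 8
G: 67→78, due 63, tardiness 15
H: 78→88, due 61, tardiness 27
I: 88→100, due 52, tardiness 48
Maximum = 48.

48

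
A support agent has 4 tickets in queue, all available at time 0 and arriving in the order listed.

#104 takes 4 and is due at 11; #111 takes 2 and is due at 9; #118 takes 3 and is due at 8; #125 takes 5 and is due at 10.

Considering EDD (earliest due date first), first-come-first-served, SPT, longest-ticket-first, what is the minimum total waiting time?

EDD (increasing due date): #118 #111 #125 #104.
#118: waits 0, runs 0→3
#111: waits 3, runs 3→5
#125: waits 5, runs 5→10
#104: waits 10, runs 10→14
Sum = 0+3+5+10 = 18.
FIFO (arrival order): #104 #111 #118 #125.
#104: waits 0, runs 0→4
#111: waits 4, runs 4→6
#118: waits 6, runs 6→9
#125: waits 9, runs 9→14
Sum = 0+4+6+9 = 19.
SPT (increasing processing time): #111 #118 #104 #125.
#111: waits 0, runs 0→2
#118: waits 2, runs 2→5
#104: waits 5, runs 5→9
#125: waits 9, runs 9→14
Sum = 0+2+5+9 = 16.
LPT (decreasing processing time): #125 #104 #118 #111.
#125: waits 0, runs 0→5
#104: waits 5, runs 5→9
#118: waits 9, runs 9→12
#111: waits 12, runs 12→14
Sum = 0+5+9+12 = 26.
EDD 18, FIFO 19, SPT 16, LPT 26 → minimum 16.

16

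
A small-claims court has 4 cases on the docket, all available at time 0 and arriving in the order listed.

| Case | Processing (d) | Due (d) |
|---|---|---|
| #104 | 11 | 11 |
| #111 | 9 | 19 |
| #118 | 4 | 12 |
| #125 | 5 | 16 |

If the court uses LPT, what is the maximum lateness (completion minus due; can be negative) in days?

17

LPT (decreasing processing time): #104 #111 #125 #118.
#104: 0→11, due 11, lateness 0
#111: 11→20, due 19, lateness 1
#125: 20→25, due 16, lateness 9
#118: 25→29, due 12, lateness 17
Maximum = 17.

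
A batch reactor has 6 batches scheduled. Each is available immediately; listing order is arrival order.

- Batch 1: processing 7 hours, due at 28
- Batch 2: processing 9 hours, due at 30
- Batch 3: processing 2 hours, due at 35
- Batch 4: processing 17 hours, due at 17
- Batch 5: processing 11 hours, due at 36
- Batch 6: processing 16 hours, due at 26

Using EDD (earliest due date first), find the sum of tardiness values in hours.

EDD (increasing due date): Batch 4 Batch 6 Batch 1 Batch 2 Batch 3 Batch 5.
Batch 4: 0→17, due 17, tardiness 0
Batch 6: 17→33, due 26, tardiness 7
Batch 1: 33→40, due 28, tardiness 12
Batch 2: 40→49, due 30, tardiness 19
Batch 3: 49→51, due 35, tardiness 16
Batch 5: 51→62, due 36, tardiness 26
Sum = 0+7+12+19+16+26 = 80.

80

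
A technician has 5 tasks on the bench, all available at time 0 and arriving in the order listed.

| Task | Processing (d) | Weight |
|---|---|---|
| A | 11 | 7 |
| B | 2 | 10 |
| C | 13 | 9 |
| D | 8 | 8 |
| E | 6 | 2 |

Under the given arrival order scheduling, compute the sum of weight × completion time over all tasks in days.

793

FIFO (arrival order): A B C D E.
A: finishes 11, weight 7, w·C = 77
B: finishes 13, weight 10, w·C = 130
C: finishes 26, weight 9, w·C = 234
D: finishes 34, weight 8, w·C = 272
E: finishes 40, weight 2, w·C = 80
Sum = 77+130+234+272+80 = 793.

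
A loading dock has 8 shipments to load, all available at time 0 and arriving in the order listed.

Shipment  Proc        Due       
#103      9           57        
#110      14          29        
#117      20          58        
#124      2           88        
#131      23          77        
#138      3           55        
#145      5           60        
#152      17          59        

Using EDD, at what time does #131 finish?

91

EDD (increasing due date): #110 #138 #103 #117 #152 #145 #131 #124.
#110: 0→14
#138: 14→17
#103: 17→26
#117: 26→46
#152: 46→63
#145: 63→68
#131: 68→91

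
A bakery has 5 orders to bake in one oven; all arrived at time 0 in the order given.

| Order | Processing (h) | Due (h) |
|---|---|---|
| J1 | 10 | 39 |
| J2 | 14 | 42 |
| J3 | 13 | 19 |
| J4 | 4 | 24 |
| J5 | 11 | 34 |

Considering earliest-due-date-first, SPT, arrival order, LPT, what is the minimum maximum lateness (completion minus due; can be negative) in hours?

10

EDD (increasing due date): J3 J4 J5 J1 J2.
J3: 0→13, due 19, lateness -6
J4: 13→17, due 24, lateness -7
J5: 17→28, due 34, lateness -6
J1: 28→38, due 39, lateness -1
J2: 38→52, due 42, lateness 10
Maximum = 10.
SPT (increasing processing time): J4 J1 J5 J3 J2.
J4: 0→4, due 24, lateness -20
J1: 4→14, due 39, lateness -25
J5: 14→25, due 34, lateness -9
J3: 25→38, due 19, lateness 19
J2: 38→52, due 42, lateness 10
Maximum = 19.
FIFO (arrival order): J1 J2 J3 J4 J5.
J1: 0→10, due 39, lateness -29
J2: 10→24, due 42, lateness -18
J3: 24→37, due 19, lateness 18
J4: 37→41, due 24, lateness 17
J5: 41→52, due 34, lateness 18
Maximum = 18.
LPT (decreasing processing time): J2 J3 J5 J1 J4.
J2: 0→14, due 42, lateness -28
J3: 14→27, due 19, lateness 8
J5: 27→38, due 34, lateness 4
J1: 38→48, due 39, lateness 9
J4: 48→52, due 24, lateness 28
Maximum = 28.
EDD 10, SPT 19, FIFO 18, LPT 28 → minimum 10.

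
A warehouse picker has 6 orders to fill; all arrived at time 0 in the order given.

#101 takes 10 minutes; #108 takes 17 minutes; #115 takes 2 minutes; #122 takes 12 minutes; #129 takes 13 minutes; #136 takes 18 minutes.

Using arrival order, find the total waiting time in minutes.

161

FIFO (arrival order): #101 #108 #115 #122 #129 #136.
#101: waits 0, runs 0→10
#108: waits 10, runs 10→27
#115: waits 27, runs 27→29
#122: waits 29, runs 29→41
#129: waits 41, runs 41→54
#136: waits 54, runs 54→72
Sum = 0+10+27+29+41+54 = 161.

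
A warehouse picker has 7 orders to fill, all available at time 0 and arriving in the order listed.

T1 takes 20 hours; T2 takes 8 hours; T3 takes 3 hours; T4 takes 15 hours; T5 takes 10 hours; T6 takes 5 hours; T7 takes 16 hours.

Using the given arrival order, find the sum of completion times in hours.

319

FIFO (arrival order): T1 T2 T3 T4 T5 T6 T7.
T1: 0→20
T2: 20→28
T3: 28→31
T4: 31→46
T5: 46→56
T6: 56→61
T7: 61→77
Sum = 20+28+31+46+56+61+77 = 319.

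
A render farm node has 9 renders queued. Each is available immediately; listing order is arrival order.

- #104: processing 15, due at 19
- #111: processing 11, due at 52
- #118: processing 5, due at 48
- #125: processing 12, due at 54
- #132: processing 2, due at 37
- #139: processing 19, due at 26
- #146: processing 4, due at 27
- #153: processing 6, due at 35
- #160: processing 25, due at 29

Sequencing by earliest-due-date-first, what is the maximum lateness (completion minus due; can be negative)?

45

EDD (increasing due date): #104 #139 #146 #160 #153 #132 #118 #111 #125.
#104: 0→15, due 19, lateness -4
#139: 15→34, due 26, lateness 8
#146: 34→38, due 27, lateness 11
#160: 38→63, due 29, lateness 34
#153: 63→69, due 35, lateness 34
#132: 69→71, due 37, lateness 34
#118: 71→76, due 48, lateness 28
#111: 76→87, due 52, lateness 35
#125: 87→99, due 54, lateness 45
Maximum = 45.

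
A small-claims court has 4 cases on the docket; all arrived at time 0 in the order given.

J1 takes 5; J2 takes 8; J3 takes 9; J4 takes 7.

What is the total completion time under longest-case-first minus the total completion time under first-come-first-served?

LPT (decreasing processing time): J3 J2 J4 J1.
J3: 0→9
J2: 9→17
J4: 17→24
J1: 24→29
Sum = 9+17+24+29 = 79.
FIFO (arrival order): J1 J2 J3 J4.
J1: 0→5
J2: 5→13
J3: 13→22
J4: 22→29
Sum = 5+13+22+29 = 69.
Difference = 79 − 69 = 10.

10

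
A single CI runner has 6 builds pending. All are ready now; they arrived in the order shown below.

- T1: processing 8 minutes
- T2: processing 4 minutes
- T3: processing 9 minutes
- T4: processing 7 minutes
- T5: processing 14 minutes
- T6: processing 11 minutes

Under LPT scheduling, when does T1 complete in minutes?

42

LPT (decreasing processing time): T5 T6 T3 T1 T4 T2.
T5: 0→14
T6: 14→25
T3: 25→34
T1: 34→42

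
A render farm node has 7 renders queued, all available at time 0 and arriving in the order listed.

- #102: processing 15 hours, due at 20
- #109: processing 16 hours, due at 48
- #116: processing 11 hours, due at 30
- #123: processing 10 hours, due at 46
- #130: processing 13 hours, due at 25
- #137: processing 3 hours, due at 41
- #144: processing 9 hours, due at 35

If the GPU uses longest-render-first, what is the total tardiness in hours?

149

LPT (decreasing processing time): #109 #102 #130 #116 #123 #144 #137.
#109: 0→16, due 48, tardiness 0
#102: 16→31, due 20, tardiness 11
#130: 31→44, due 25, tardiness 19
#116: 44→55, due 30, tardiness 25
#123: 55→65, due 46, tardiness 19
#144: 65→74, due 35, tardiness 39
#137: 74→77, due 41, tardiness 36
Sum = 0+11+19+25+19+39+36 = 149.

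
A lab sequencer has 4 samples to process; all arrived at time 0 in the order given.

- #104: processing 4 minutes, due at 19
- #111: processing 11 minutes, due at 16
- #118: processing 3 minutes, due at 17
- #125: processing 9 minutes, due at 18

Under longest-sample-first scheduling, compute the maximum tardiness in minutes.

LPT (decreasing processing time): #111 #125 #104 #118.
#111: 0→11, due 16, tardiness 0
#125: 11→20, due 18, tardiness 2
#104: 20→24, due 19, tardiness 5
#118: 24→27, due 17, tardiness 10
Maximum = 10.

10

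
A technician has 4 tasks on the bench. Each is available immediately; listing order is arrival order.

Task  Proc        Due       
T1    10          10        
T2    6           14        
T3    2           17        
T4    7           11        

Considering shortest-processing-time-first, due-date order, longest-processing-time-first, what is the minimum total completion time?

SPT (increasing processing time): T3 T2 T4 T1.
T3: 0→2
T2: 2→8
T4: 8→15
T1: 15→25
Sum = 2+8+15+25 = 50.
EDD (increasing due date): T1 T4 T2 T3.
T1: 0→10
T4: 10→17
T2: 17→23
T3: 23→25
Sum = 10+17+23+25 = 75.
LPT (decreasing processing time): T1 T4 T2 T3.
T1: 0→10
T4: 10→17
T2: 17→23
T3: 23→25
Sum = 10+17+23+25 = 75.
SPT 50, EDD 75, LPT 75 → minimum 50.

50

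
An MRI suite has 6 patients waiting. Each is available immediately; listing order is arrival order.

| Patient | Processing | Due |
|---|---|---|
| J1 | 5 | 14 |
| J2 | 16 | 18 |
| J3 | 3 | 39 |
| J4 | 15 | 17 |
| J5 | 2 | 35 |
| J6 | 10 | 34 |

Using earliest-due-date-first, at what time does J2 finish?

36

EDD (increasing due date): J1 J4 J2 J6 J5 J3.
J1: 0→5
J4: 5→20
J2: 20→36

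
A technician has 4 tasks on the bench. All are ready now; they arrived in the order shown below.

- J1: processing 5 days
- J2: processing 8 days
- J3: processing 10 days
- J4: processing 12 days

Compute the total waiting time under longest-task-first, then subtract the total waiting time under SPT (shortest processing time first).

LPT (decreasing processing time): J4 J3 J2 J1.
J4: waits 0, runs 0→12
J3: waits 12, runs 12→22
J2: waits 22, runs 22→30
J1: waits 30, runs 30→35
Sum = 0+12+22+30 = 64.
SPT (increasing processing time): J1 J2 J3 J4.
J1: waits 0, runs 0→5
J2: waits 5, runs 5→13
J3: waits 13, runs 13→23
J4: waits 23, runs 23→35
Sum = 0+5+13+23 = 41.
Difference = 64 − 41 = 23.

23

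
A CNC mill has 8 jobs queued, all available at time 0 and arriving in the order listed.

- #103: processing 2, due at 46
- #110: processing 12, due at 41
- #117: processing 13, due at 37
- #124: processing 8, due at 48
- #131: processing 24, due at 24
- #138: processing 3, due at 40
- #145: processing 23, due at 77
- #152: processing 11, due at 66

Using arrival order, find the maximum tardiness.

FIFO (arrival order): #103 #110 #117 #124 #131 #138 #145 #152.
#103: 0→2, due 46, tardiness 0
#110: 2→14, due 41, tardiness 0
#117: 14→27, due 37, tardiness 0
#124: 27→35, due 48, tardiness 0
#131: 35→59, due 24, tardiness 35
#138: 59→62, due 40, tardiness 22
#145: 62→85, due 77, tardiness 8
#152: 85→96, due 66, tardiness 30
Maximum = 35.

35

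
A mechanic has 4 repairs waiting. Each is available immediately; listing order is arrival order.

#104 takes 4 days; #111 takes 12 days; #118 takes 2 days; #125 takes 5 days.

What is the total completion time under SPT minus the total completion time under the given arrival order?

SPT (increasing processing time): #118 #104 #125 #111.
#118: 0→2
#104: 2→6
#125: 6→11
#111: 11→23
Sum = 2+6+11+23 = 42.
FIFO (arrival order): #104 #111 #118 #125.
#104: 0→4
#111: 4→16
#118: 16→18
#125: 18→23
Sum = 4+16+18+23 = 61.
Difference = 42 − 61 = -19.

-19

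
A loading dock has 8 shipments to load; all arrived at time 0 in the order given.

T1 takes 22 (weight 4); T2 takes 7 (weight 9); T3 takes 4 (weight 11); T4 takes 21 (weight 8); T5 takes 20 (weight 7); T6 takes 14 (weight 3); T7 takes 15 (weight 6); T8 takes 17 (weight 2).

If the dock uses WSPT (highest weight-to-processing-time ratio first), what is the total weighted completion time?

WSPT (decreasing weight/processing-time ratio): T3 T2 T7 T4 T5 T6 T1 T8.
T3: finishes 4, weight 11, w·C = 44
T2: finishes 11, weight 9, w·C = 99
T7: finishes 26, weight 6, w·C = 156
T4: finishes 47, weight 8, w·C = 376
T5: finishes 67, weight 7, w·C = 469
T6: finishes 81, weight 3, w·C = 243
T1: finishes 103, weight 4, w·C = 412
T8: finishes 120, weight 2, w·C = 240
Sum = 44+99+156+376+469+243+412+240 = 2039.

2039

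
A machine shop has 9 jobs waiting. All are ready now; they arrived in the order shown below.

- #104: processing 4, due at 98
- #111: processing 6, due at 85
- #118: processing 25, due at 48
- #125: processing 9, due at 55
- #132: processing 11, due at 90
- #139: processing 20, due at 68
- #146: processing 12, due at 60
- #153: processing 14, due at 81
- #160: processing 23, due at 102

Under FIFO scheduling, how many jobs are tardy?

FIFO (arrival order): #104 #111 #118 #125 #132 #139 #146 #153 #160.
#104: 0→4, due 98, tardiness 0
#111: 4→10, due 85, tardiness 0
#118: 10→35, due 48, tardiness 0
#125: 35→44, due 55, tardiness 0
#132: 44→55, due 90, tardiness 0
#139: 55→75, due 68, tardiness 7
#146: 75→87, due 60, tardiness 27
#153: 87→101, due 81, tardiness 20
#160: 101→124, due 102, tardiness 22
Late jobs: 4.

4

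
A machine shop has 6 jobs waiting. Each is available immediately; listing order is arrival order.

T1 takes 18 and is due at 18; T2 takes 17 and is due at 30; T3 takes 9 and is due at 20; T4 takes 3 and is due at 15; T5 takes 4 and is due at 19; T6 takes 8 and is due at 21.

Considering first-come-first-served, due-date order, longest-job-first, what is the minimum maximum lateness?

29

FIFO (arrival order): T1 T2 T3 T4 T5 T6.
T1: 0→18, due 18, lateness 0
T2: 18→35, due 30, lateness 5
T3: 35→44, due 20, lateness 24
T4: 44→47, due 15, lateness 32
T5: 47→51, due 19, lateness 32
T6: 51→59, due 21, lateness 38
Maximum = 38.
EDD (increasing due date): T4 T1 T5 T3 T6 T2.
T4: 0→3, due 15, lateness -12
T1: 3→21, due 18, lateness 3
T5: 21→25, due 19, lateness 6
T3: 25→34, due 20, lateness 14
T6: 34→42, due 21, lateness 21
T2: 42→59, due 30, lateness 29
Maximum = 29.
LPT (decreasing processing time): T1 T2 T3 T6 T5 T4.
T1: 0→18, due 18, lateness 0
T2: 18→35, due 30, lateness 5
T3: 35→44, due 20, lateness 24
T6: 44→52, due 21, lateness 31
T5: 52→56, due 19, lateness 37
T4: 56→59, due 15, lateness 44
Maximum = 44.
FIFO 38, EDD 29, LPT 44 → minimum 29.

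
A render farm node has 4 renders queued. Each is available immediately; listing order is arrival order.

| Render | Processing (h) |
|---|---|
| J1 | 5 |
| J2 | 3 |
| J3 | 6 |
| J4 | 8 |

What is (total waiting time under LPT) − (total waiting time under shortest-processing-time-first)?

16

LPT (decreasing processing time): J4 J3 J1 J2.
J4: waits 0, runs 0→8
J3: waits 8, runs 8→14
J1: waits 14, runs 14→19
J2: waits 19, runs 19→22
Sum = 0+8+14+19 = 41.
SPT (increasing processing time): J2 J1 J3 J4.
J2: waits 0, runs 0→3
J1: waits 3, runs 3→8
J3: waits 8, runs 8→14
J4: waits 14, runs 14→22
Sum = 0+3+8+14 = 25.
Difference = 41 − 25 = 16.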